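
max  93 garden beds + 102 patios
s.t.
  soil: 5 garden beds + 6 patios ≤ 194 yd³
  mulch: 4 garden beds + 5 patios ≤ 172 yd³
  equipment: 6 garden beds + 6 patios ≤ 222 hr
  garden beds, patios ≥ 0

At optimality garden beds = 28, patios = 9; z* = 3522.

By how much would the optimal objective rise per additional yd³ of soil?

9

Binding: soil and equipment. Non-binding: mulch (15 unused).
Since mulch is not tight, its dual is 0.
Dual feasibility on the basic columns requires 5·y_soil + 6·y_equipment = 93, 6·y_soil + 6·y_equipment = 102.
→ y_soil = 9 and y_equipment = 8.
Shadow price of soil = 9.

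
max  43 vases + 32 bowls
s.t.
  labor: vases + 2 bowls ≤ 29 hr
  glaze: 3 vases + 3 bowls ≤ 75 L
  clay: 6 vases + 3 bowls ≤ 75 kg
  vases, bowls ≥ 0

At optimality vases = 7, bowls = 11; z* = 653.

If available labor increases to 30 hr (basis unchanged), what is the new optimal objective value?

660

At the optimum: labor uses 29 of 29 (binding); glaze uses 54 of 75 (slack = 21); clay uses 75 of 75 (binding).
Since glaze is not tight, its dual is 0.
The binding rows give the dual system: 1·y_labor + 6·y_clay = 43 and 2·y_labor + 3·y_clay = 32.
→ y_labor = 7 and y_clay = 6.
Δz = y_labor·Δb = 7 × (1) = 7, so new z* = 653 + 7 = 660.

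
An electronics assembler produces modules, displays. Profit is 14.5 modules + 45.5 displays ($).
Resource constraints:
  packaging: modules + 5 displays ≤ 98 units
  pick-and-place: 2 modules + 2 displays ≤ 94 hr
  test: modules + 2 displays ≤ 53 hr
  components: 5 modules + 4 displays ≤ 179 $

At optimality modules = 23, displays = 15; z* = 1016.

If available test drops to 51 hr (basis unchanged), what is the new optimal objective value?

998

Check each constraint at x*: packaging 98/98 (tight); pick-and-place 76/94 (slack 18); test 53/53 (tight); components 175/179 (slack 4).
By complementary slackness, y = 0 for the non-binding constraints.
The binding rows give the dual system: 1·y_packaging + 1·y_test = 14.5 and 5·y_packaging + 2·y_test = 45.5.
This yields shadow prices y_packaging = 5.5, y_test = 9.
Δz = y_test·Δb = 9 × (-2) = -18, so new z* = 1016 − 18 = 998.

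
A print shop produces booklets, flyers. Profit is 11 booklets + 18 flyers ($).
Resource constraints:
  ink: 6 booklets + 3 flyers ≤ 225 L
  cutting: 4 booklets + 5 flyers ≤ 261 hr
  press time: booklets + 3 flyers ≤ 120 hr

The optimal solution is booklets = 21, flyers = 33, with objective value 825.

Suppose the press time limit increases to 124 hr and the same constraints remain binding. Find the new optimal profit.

845

Check each constraint at x*: ink 225/225 (tight); cutting 249/261 (slack 12); press time 120/120 (tight).
By complementary slackness, y = 0 for the non-binding constraint.
The binding rows give the dual system: 6·y_ink + 1·y_press time = 11 and 3·y_ink + 3·y_press time = 18.
This yields shadow prices y_ink = 1, y_press time = 5.
Δz = y_press time·Δb = 5 × (4) = 20, so new z* = 825 + 20 = 845.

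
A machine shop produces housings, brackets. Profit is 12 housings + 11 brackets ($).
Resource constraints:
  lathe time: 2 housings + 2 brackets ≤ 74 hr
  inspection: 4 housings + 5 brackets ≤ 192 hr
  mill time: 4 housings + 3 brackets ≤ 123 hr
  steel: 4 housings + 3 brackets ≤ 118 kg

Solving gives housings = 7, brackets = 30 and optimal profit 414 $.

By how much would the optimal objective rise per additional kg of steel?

Check each constraint at x*: lathe time 74/74 (tight); inspection 178/192 (slack 14); mill time 118/123 (slack 5); steel 118/118 (tight).
Since inspection, mill time are not tight, their duals are 0.
The binding rows give the dual system: 2·y_lathe time + 4·y_steel = 12 and 2·y_lathe time + 3·y_steel = 11.
→ y_lathe time = 4 and y_steel = 1.
Shadow price of steel = 1.

1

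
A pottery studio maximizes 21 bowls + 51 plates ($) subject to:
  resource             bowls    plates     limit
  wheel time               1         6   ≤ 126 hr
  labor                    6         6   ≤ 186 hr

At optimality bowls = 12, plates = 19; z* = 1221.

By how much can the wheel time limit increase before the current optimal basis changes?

Binding constraints: wheel time, labor. The basis is B = [[1,6],[6,6]] with det -30.
Per unit increase in wheel time, x* moves by d = (-0.2, 0.2).
The basis stays optimal until bowls reaches 0; allowable increase = 60 hr.

60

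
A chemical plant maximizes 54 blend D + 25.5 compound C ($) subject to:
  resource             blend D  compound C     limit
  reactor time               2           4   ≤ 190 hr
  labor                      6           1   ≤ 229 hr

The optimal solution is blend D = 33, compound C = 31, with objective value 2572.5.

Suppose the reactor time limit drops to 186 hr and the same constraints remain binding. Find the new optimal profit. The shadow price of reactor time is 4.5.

2554.5

Δb = -4, so new z* = 2572.5 + (4.5)·(-4) = 2572.5 − 18 = 2554.5.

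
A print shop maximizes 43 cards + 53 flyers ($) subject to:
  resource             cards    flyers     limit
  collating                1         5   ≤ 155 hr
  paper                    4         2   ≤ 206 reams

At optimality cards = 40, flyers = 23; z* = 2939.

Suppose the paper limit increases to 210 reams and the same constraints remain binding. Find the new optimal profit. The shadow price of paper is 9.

2975

Δb = 4, so new z* = 2939 + (9)·(4) = 2939 + 36 = 2975.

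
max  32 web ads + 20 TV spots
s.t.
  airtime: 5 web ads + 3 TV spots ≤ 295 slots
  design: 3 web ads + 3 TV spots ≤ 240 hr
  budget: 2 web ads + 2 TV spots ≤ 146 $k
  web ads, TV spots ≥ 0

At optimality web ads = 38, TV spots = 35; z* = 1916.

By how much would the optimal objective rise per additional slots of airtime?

6

Check each constraint at x*: airtime 295/295 (tight); design 219/240 (slack 21); budget 146/146 (tight).
By complementary slackness, y = 0 for the non-binding constraint.
Dual feasibility on the basic columns requires 5·y_airtime + 2·y_budget = 32, 3·y_airtime + 2·y_budget = 20.
→ y_airtime = 6 and y_budget = 1.
Shadow price of airtime = 6.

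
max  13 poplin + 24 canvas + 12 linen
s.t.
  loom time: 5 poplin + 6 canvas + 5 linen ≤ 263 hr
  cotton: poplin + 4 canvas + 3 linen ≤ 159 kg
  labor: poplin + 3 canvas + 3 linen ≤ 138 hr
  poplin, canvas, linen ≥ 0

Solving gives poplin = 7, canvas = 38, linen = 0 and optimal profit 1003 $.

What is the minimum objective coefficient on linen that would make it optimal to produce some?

At the optimum: loom time uses 263 of 263 (binding); cotton uses 159 of 159 (binding); labor uses 121 of 138 (slack = 17).
Slack constraints have shadow price 0 (complementary slackness).
Dual feasibility on the basic columns requires 5·y_loom time + 1·y_cotton = 13, 6·y_loom time + 4·y_cotton = 24.
This yields shadow prices y_loom time = 2, y_cotton = 3.
linen enters the basis when its profit ≥ yᵀa₃ = 2·5 + 3·3 = 19.

19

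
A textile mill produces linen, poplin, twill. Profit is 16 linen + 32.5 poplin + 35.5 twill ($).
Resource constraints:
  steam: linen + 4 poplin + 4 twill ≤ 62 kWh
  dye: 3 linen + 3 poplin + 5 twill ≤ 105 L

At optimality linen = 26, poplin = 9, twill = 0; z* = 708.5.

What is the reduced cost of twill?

Check each constraint at x*: steam 62/62 (tight); dye 105/105 (tight).
From A_Bᵀ y = c: 1·y_steam + 3·y_dye = 16; 4·y_steam + 3·y_dye = 32.5.
→ y_steam = 5.5 and y_dye = 3.5.
Reduced cost of twill: c₃ − yᵀa₃ = 35.5 − (5.5·4 + 3.5·5) = 35.5 − 39.5 = -4.

-4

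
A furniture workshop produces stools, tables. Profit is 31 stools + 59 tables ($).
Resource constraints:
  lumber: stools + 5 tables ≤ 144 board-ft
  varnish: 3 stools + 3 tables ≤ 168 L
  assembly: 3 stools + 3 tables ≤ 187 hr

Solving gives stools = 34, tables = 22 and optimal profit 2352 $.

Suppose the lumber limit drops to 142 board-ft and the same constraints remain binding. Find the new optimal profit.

2338

At the optimum: lumber uses 144 of 144 (binding); varnish uses 168 of 168 (binding); assembly uses 168 of 187 (slack = 19).
Since assembly is not tight, its dual is 0.
Dual feasibility on the basic columns requires 1·y_lumber + 3·y_varnish = 31, 5·y_lumber + 3·y_varnish = 59.
This yields shadow prices y_lumber = 7, y_varnish = 8.
Δz = y_lumber·Δb = 7 × (-2) = -14, so new z* = 2352 − 14 = 2338.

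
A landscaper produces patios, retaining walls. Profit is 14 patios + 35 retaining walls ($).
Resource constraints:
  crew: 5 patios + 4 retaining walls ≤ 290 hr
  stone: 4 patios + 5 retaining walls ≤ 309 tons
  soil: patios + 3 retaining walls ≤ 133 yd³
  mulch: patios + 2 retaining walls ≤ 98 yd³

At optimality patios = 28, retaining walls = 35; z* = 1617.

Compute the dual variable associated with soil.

7

Binding: soil and mulch. Non-binding: crew (10 unused), stone (22 unused).
By complementary slackness, y = 0 for the non-binding constraints.
From A_Bᵀ y = c: 1·y_soil + 1·y_mulch = 14; 3·y_soil + 2·y_mulch = 35.
→ y_soil = 7 and y_mulch = 7.
Shadow price of soil = 7.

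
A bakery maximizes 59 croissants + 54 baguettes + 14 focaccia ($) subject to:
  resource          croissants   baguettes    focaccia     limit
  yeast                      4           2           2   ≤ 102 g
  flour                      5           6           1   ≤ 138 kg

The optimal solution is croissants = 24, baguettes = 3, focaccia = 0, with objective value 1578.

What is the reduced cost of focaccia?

-5

Check each constraint at x*: yeast 102/102 (tight); flour 138/138 (tight).
From A_Bᵀ y = c: 4·y_yeast + 5·y_flour = 59; 2·y_yeast + 6·y_flour = 54.
This yields shadow prices y_yeast = 6, y_flour = 7.
Reduced cost of focaccia: c₃ − yᵀa₃ = 14 − (6·2 + 7·1) = 14 − 19 = -5.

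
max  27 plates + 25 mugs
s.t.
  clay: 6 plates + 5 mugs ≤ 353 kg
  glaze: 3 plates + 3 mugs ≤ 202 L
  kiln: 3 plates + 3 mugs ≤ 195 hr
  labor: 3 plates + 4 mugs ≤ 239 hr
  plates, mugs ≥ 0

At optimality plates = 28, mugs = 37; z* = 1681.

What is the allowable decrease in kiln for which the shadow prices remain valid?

18.5

Binding constraints: clay, kiln. The basis is B = [[6,5],[3,3]] with det 3.
Per unit decrease in kiln, x* moves by d = (1.6667, -2).
The basis stays optimal until mugs reaches 0; allowable decrease = 18.5 hr.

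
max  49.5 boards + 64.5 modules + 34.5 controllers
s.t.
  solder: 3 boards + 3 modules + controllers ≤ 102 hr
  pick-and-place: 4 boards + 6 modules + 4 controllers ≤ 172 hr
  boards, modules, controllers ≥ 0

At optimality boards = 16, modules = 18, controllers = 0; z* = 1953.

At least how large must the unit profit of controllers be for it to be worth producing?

At the optimum: solder uses 102 of 102 (binding); pick-and-place uses 172 of 172 (binding).
The binding rows give the dual system: 3·y_solder + 4·y_pick-and-place = 49.5 and 3·y_solder + 6·y_pick-and-place = 64.5.
Solving: y_solder = 6.5, y_pick-and-place = 7.5.
controllers enters the basis when its profit ≥ yᵀa₃ = 6.5·1 + 7.5·4 = 36.5.

36.5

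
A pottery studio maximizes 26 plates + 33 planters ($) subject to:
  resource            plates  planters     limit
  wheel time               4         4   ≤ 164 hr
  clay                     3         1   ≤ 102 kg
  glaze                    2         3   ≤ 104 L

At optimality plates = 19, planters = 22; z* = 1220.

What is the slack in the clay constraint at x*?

23

clay used = 3·19 + 1·22 = 79; slack = 102 − 79 = 23.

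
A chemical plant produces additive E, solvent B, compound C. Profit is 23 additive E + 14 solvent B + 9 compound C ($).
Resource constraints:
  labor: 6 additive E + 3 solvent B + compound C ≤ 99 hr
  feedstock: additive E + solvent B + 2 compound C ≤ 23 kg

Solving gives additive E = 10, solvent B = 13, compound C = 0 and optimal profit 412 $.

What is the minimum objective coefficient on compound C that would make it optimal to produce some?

At the optimum: labor uses 99 of 99 (binding); feedstock uses 23 of 23 (binding).
From A_Bᵀ y = c: 6·y_labor + 1·y_feedstock = 23; 3·y_labor + 1·y_feedstock = 14.
Solving: y_labor = 3, y_feedstock = 5.
compound C enters the basis when its profit ≥ yᵀa₃ = 3·1 + 5·2 = 13.

13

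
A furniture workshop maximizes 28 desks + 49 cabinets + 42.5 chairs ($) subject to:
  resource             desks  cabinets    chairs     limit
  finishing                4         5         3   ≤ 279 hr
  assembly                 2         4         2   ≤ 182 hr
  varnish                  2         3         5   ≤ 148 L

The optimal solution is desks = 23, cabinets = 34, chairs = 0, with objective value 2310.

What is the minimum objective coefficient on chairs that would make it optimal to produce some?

49

Binding: assembly and varnish. Non-binding: finishing (17 unused).
By complementary slackness, y = 0 for the non-binding constraint.
From A_Bᵀ y = c: 2·y_assembly + 2·y_varnish = 28; 4·y_assembly + 3·y_varnish = 49.
Solving: y_assembly = 7, y_varnish = 7.
chairs enters the basis when its profit ≥ yᵀa₃ = 7·2 + 7·5 = 49.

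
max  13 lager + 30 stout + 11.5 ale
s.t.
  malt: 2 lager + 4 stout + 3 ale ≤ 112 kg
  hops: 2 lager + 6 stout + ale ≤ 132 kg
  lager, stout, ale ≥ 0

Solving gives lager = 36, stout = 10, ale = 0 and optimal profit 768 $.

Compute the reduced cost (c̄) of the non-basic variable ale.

-4

Both malt and hops are binding at x*.
From A_Bᵀ y = c: 2·y_malt + 2·y_hops = 13; 4·y_malt + 6·y_hops = 30.
Solving: y_malt = 4.5, y_hops = 2.
Reduced cost of ale: c₃ − yᵀa₃ = 11.5 − (4.5·3 + 2·1) = 11.5 − 15.5 = -4.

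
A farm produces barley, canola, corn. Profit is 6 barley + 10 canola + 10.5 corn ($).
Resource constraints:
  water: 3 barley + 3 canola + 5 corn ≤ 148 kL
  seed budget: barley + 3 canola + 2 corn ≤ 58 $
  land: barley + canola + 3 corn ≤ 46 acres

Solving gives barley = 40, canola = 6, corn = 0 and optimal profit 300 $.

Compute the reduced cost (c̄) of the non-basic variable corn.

-5.5

Binding: seed budget and land. Non-binding: water (10 unused).
Since water is not tight, its dual is 0.
From A_Bᵀ y = c: 1·y_seed budget + 1·y_land = 6; 3·y_seed budget + 1·y_land = 10.
This yields shadow prices y_seed budget = 2, y_land = 4.
Reduced cost of corn: c₃ − yᵀa₃ = 10.5 − (2·2 + 4·3) = 10.5 − 16 = -5.5.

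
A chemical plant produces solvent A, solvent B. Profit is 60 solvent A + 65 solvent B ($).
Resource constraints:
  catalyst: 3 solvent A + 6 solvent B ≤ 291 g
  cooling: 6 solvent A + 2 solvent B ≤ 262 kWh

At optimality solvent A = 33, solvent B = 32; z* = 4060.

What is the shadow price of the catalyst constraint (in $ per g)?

At the optimum: catalyst uses 291 of 291 (binding); cooling uses 262 of 262 (binding).
From A_Bᵀ y = c: 3·y_catalyst + 6·y_cooling = 60; 6·y_catalyst + 2·y_cooling = 65.
This yields shadow prices y_catalyst = 9, y_cooling = 5.5.
Shadow price of catalyst = 9.

9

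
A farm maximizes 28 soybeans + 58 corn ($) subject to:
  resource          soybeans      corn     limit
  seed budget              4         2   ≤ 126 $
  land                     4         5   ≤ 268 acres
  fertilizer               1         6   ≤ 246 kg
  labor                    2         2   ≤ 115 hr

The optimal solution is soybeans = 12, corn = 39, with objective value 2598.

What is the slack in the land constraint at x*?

25

land used = 4·12 + 5·39 = 243; slack = 268 − 243 = 25.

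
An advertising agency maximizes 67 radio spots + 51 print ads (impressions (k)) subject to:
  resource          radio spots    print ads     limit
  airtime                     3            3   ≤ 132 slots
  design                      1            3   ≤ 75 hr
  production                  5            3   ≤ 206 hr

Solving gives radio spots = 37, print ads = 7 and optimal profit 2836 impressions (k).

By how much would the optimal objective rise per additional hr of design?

0

At the optimum: airtime uses 132 of 132 (binding); design uses 58 of 75 (slack = 17); production uses 206 of 206 (binding).
Since design is not tight, its dual is 0.
The binding rows give the dual system: 3·y_airtime + 5·y_production = 67 and 3·y_airtime + 3·y_production = 51.
→ y_airtime = 9 and y_production = 8.
Shadow price of design = 0.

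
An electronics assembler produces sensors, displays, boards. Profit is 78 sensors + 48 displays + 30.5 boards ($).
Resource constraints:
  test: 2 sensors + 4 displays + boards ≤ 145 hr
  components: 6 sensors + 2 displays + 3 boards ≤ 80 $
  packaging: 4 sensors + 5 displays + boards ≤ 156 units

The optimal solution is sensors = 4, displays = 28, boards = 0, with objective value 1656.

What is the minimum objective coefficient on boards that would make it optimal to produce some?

Binding: components and packaging. Non-binding: test (25 unused).
Since test is not tight, its dual is 0.
From A_Bᵀ y = c: 6·y_components + 4·y_packaging = 78; 2·y_components + 5·y_packaging = 48.
Solving: y_components = 9, y_packaging = 6.
boards enters the basis when its profit ≥ yᵀa₃ = 9·3 + 6·1 = 33.

33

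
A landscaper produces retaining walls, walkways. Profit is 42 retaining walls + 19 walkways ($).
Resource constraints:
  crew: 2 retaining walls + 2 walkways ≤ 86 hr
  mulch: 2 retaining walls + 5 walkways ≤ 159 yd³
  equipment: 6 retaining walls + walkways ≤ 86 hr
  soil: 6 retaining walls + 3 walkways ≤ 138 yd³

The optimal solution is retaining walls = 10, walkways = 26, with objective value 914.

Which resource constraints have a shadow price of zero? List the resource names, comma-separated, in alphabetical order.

crew: 72/86 (slack 14)
mulch: 150/159 (slack 9)
equipment: 86/86 (binding)
soil: 138/138 (binding)
By complementary slackness, a constraint with positive slack has shadow price 0 → crew, mulch.

crew, mulch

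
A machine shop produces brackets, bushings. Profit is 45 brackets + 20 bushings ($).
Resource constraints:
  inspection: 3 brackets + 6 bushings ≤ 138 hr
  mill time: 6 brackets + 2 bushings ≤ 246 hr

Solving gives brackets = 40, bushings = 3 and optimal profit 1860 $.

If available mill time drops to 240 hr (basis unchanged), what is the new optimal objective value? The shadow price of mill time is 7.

1818

Δb = -6, so new z* = 1860 + (7)·(-6) = 1860 − 42 = 1818.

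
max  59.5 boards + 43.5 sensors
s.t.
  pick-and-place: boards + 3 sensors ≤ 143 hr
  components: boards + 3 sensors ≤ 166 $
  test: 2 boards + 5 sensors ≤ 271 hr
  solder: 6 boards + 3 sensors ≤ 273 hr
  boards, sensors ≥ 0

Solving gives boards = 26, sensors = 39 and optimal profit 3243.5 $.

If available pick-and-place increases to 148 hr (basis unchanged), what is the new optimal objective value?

At the optimum: pick-and-place uses 143 of 143 (binding); components uses 143 of 166 (slack = 23); test uses 247 of 271 (slack = 24); solder uses 273 of 273 (binding).
Slack constraints have shadow price 0 (complementary slackness).
The binding rows give the dual system: 1·y_pick-and-place + 6·y_solder = 59.5 and 3·y_pick-and-place + 3·y_solder = 43.5.
→ y_pick-and-place = 5.5 and y_solder = 9.
Δz = y_pick-and-place·Δb = 5.5 × (5) = 27.5, so new z* = 3243.5 + 27.5 = 3271.

3271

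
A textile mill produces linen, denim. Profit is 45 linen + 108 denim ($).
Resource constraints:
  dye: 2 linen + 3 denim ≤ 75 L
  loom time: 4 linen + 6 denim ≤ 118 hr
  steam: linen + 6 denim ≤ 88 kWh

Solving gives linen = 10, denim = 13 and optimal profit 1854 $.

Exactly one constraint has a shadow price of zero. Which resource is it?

dye

dye: 59/75 (slack 16)
loom time: 118/118 (binding)
steam: 88/88 (binding)
By complementary slackness, a constraint with positive slack has shadow price 0 → dye.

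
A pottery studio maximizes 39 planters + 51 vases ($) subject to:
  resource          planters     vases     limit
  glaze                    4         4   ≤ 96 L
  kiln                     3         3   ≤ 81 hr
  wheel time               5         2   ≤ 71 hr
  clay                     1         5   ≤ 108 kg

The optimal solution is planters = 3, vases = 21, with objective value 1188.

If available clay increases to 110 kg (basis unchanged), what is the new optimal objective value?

1194

Binding: glaze and clay. Non-binding: kiln (9 unused), wheel time (14 unused).
Since kiln, wheel time are not tight, their duals are 0.
The binding rows give the dual system: 4·y_glaze + 1·y_clay = 39 and 4·y_glaze + 5·y_clay = 51.
Solving: y_glaze = 9, y_clay = 3.
Δz = y_clay·Δb = 3 × (2) = 6, so new z* = 1188 + 6 = 1194.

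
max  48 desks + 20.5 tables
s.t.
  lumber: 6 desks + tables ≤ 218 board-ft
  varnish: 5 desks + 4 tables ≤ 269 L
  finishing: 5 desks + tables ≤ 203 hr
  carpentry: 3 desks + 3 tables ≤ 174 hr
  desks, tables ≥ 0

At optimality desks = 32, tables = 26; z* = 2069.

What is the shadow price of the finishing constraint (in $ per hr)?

0

At the optimum: lumber uses 218 of 218 (binding); varnish uses 264 of 269 (slack = 5); finishing uses 186 of 203 (slack = 17); carpentry uses 174 of 174 (binding).
By complementary slackness, y = 0 for the non-binding constraints.
The binding rows give the dual system: 6·y_lumber + 3·y_carpentry = 48 and 1·y_lumber + 3·y_carpentry = 20.5.
Solving: y_lumber = 5.5, y_carpentry = 5.
Shadow price of finishing = 0.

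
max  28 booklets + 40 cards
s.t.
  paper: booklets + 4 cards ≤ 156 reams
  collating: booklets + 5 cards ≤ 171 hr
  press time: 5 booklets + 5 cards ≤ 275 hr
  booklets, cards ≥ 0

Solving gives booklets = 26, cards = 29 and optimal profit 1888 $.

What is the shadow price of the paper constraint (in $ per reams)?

Check each constraint at x*: paper 142/156 (slack 14); collating 171/171 (tight); press time 275/275 (tight).
Slack constraints have shadow price 0 (complementary slackness).
From A_Bᵀ y = c: 1·y_collating + 5·y_press time = 28; 5·y_collating + 5·y_press time = 40.
This yields shadow prices y_collating = 3, y_press time = 5.
Shadow price of paper = 0.

0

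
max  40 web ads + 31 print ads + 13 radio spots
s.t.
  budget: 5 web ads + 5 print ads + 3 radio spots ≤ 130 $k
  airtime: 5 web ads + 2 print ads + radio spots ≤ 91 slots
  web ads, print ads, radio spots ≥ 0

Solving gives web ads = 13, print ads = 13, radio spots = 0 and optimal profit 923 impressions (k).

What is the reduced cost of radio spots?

At the optimum: budget uses 130 of 130 (binding); airtime uses 91 of 91 (binding).
The binding rows give the dual system: 5·y_budget + 5·y_airtime = 40 and 5·y_budget + 2·y_airtime = 31.
Solving: y_budget = 5, y_airtime = 3.
Reduced cost of radio spots: c₃ − yᵀa₃ = 13 − (5·3 + 3·1) = 13 − 18 = -5.

-5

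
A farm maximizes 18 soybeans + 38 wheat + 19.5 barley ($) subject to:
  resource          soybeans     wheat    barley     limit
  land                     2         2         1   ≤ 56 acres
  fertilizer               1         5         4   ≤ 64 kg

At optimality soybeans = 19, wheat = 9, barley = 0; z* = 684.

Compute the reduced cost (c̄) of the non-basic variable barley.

-7

Check each constraint at x*: land 56/56 (tight); fertilizer 64/64 (tight).
Dual feasibility on the basic columns requires 2·y_land + 1·y_fertilizer = 18, 2·y_land + 5·y_fertilizer = 38.
This yields shadow prices y_land = 6.5, y_fertilizer = 5.
Reduced cost of barley: c₃ − yᵀa₃ = 19.5 − (6.5·1 + 5·4) = 19.5 − 26.5 = -7.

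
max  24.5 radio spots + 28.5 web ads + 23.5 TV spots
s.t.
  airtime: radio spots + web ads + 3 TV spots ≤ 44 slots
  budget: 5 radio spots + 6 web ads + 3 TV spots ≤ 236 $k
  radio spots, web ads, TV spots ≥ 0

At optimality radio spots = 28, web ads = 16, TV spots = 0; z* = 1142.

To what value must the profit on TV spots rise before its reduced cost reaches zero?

At the optimum: airtime uses 44 of 44 (binding); budget uses 236 of 236 (binding).
From A_Bᵀ y = c: 1·y_airtime + 5·y_budget = 24.5; 1·y_airtime + 6·y_budget = 28.5.
→ y_airtime = 4.5 and y_budget = 4.
TV spots enters the basis when its profit ≥ yᵀa₃ = 4.5·3 + 4·3 = 25.5.

25.5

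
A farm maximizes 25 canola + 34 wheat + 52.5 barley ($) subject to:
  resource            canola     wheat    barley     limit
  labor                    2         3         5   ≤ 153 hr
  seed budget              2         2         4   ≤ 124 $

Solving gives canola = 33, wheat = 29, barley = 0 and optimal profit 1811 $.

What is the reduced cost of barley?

-6.5

Check each constraint at x*: labor 153/153 (tight); seed budget 124/124 (tight).
The binding rows give the dual system: 2·y_labor + 2·y_seed budget = 25 and 3·y_labor + 2·y_seed budget = 34.
Solving: y_labor = 9, y_seed budget = 3.5.
Reduced cost of barley: c₃ − yᵀa₃ = 52.5 − (9·5 + 3.5·4) = 52.5 − 59 = -6.5.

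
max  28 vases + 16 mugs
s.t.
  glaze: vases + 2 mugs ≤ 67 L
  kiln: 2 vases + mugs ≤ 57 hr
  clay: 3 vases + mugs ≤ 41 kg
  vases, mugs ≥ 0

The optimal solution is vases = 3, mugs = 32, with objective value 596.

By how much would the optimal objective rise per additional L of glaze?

4

Check each constraint at x*: glaze 67/67 (tight); kiln 38/57 (slack 19); clay 41/41 (tight).
Slack constraints have shadow price 0 (complementary slackness).
From A_Bᵀ y = c: 1·y_glaze + 3·y_clay = 28; 2·y_glaze + 1·y_clay = 16.
→ y_glaze = 4 and y_clay = 8.
Shadow price of glaze = 4.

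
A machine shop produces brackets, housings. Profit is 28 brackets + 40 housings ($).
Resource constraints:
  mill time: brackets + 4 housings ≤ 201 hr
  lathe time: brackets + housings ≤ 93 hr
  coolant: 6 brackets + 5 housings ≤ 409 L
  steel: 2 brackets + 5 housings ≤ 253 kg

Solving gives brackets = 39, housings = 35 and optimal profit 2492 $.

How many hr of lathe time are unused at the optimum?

19

lathe time used = 1·39 + 1·35 = 74; slack = 93 − 74 = 19.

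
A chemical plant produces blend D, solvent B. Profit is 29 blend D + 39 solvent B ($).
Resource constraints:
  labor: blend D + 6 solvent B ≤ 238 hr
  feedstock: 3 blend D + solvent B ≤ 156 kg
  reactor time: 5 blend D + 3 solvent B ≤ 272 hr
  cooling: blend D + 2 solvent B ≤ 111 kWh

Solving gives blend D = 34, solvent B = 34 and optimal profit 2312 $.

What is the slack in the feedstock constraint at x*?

feedstock used = 3·34 + 1·34 = 136; slack = 156 − 136 = 20.

20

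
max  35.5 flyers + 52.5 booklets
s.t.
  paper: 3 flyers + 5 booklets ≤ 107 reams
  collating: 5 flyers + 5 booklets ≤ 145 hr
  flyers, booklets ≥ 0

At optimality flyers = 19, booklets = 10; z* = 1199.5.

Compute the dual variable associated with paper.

8.5

Both paper and collating are binding at x*.
From A_Bᵀ y = c: 3·y_paper + 5·y_collating = 35.5; 5·y_paper + 5·y_collating = 52.5.
→ y_paper = 8.5 and y_collating = 2.
Shadow price of paper = 8.5.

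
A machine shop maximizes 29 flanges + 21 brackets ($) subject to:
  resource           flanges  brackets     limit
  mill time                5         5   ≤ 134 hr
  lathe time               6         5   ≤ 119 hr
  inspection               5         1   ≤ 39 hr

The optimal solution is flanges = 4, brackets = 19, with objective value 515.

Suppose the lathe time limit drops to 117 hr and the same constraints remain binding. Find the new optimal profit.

At the optimum: mill time uses 115 of 134 (slack = 19); lathe time uses 119 of 119 (binding); inspection uses 39 of 39 (binding).
Since mill time is not tight, its dual is 0.
The binding rows give the dual system: 6·y_lathe time + 5·y_inspection = 29 and 5·y_lathe time + 1·y_inspection = 21.
Solving: y_lathe time = 4, y_inspection = 1.
Δz = y_lathe time·Δb = 4 × (-2) = -8, so new z* = 515 − 8 = 507.

507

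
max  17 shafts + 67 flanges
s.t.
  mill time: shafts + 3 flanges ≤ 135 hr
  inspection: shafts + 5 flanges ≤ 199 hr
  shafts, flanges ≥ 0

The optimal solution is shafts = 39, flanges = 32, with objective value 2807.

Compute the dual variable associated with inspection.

At the optimum: mill time uses 135 of 135 (binding); inspection uses 199 of 199 (binding).
The binding rows give the dual system: 1·y_mill time + 1·y_inspection = 17 and 3·y_mill time + 5·y_inspection = 67.
This yields shadow prices y_mill time = 9, y_inspection = 8.
Shadow price of inspection = 8.

8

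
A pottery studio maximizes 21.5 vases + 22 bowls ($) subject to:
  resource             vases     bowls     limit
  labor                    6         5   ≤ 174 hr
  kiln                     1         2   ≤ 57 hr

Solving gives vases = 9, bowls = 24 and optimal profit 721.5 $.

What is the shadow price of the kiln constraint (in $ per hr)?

Both labor and kiln are binding at x*.
From A_Bᵀ y = c: 6·y_labor + 1·y_kiln = 21.5; 5·y_labor + 2·y_kiln = 22.
→ y_labor = 3 and y_kiln = 3.5.
Shadow price of kiln = 3.5.

3.5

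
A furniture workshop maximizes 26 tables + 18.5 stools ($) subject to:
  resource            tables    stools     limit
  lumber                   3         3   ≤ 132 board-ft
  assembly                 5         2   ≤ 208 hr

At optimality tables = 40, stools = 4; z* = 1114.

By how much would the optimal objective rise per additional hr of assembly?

Both lumber and assembly are binding at x*.
The binding rows give the dual system: 3·y_lumber + 5·y_assembly = 26 and 3·y_lumber + 2·y_assembly = 18.5.
→ y_lumber = 4.5 and y_assembly = 2.5.
Shadow price of assembly = 2.5.

2.5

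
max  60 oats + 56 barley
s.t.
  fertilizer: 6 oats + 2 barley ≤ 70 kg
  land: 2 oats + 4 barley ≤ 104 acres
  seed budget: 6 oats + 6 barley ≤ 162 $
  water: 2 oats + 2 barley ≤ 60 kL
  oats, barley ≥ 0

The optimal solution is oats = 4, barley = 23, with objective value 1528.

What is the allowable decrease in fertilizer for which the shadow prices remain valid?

Binding constraints: fertilizer, seed budget. The basis is B = [[6,2],[6,6]] with det 24.
Per unit decrease in fertilizer, x* moves by d = (-0.25, 0.25).
The basis stays optimal until land becomes binding; allowable decrease = 8 kg.

8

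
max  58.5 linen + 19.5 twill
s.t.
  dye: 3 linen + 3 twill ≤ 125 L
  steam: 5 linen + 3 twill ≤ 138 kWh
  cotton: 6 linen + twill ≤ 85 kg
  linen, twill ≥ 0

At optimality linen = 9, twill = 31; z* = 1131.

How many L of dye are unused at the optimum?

5

dye used = 3·9 + 3·31 = 120; slack = 125 − 120 = 5.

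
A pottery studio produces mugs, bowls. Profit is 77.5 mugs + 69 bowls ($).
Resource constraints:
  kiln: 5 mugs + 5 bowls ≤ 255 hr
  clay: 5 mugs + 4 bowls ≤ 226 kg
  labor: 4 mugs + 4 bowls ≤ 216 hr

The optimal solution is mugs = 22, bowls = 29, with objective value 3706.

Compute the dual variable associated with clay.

At the optimum: kiln uses 255 of 255 (binding); clay uses 226 of 226 (binding); labor uses 204 of 216 (slack = 12).
By complementary slackness, y = 0 for the non-binding constraint.
From A_Bᵀ y = c: 5·y_kiln + 5·y_clay = 77.5; 5·y_kiln + 4·y_clay = 69.
Solving: y_kiln = 7, y_clay = 8.5.
Shadow price of clay = 8.5.

8.5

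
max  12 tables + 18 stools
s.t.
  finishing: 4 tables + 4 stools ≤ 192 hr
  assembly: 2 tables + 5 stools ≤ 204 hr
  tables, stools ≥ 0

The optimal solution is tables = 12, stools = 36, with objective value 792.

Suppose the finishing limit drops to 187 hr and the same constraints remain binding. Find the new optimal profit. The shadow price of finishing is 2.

Δb = -5, so new z* = 792 + (2)·(-5) = 792 − 10 = 782.

782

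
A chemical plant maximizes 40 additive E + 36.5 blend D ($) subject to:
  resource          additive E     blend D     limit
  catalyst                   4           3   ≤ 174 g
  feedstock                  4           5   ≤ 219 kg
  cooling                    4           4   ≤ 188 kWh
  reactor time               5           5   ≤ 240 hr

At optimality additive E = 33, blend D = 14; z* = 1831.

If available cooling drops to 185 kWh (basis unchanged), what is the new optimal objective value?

Binding: catalyst and cooling. Non-binding: feedstock (17 unused), reactor time (5 unused).
By complementary slackness, y = 0 for the non-binding constraints.
The binding rows give the dual system: 4·y_catalyst + 4·y_cooling = 40 and 3·y_catalyst + 4·y_cooling = 36.5.
→ y_catalyst = 3.5 and y_cooling = 6.5.
Δz = y_cooling·Δb = 6.5 × (-3) = -19.5, so new z* = 1831 − 19.5 = 1811.5.

1811.5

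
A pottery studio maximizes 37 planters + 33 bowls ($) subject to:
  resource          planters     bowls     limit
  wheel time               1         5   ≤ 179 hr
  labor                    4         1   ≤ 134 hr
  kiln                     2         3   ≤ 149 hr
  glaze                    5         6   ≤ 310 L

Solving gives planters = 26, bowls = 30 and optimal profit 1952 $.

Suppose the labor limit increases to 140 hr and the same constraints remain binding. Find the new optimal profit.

Check each constraint at x*: wheel time 176/179 (slack 3); labor 134/134 (tight); kiln 142/149 (slack 7); glaze 310/310 (tight).
Slack constraints have shadow price 0 (complementary slackness).
From A_Bᵀ y = c: 4·y_labor + 5·y_glaze = 37; 1·y_labor + 6·y_glaze = 33.
This yields shadow prices y_labor = 3, y_glaze = 5.
Δz = y_labor·Δb = 3 × (6) = 18, so new z* = 1952 + 18 = 1970.

1970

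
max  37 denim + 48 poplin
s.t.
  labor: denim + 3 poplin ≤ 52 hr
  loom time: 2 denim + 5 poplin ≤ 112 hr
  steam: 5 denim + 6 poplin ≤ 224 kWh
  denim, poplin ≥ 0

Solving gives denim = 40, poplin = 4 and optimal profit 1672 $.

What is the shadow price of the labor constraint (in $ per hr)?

Binding: labor and steam. Non-binding: loom time (12 unused).
Since loom time is not tight, its dual is 0.
From A_Bᵀ y = c: 1·y_labor + 5·y_steam = 37; 3·y_labor + 6·y_steam = 48.
Solving: y_labor = 2, y_steam = 7.
Shadow price of labor = 2.

2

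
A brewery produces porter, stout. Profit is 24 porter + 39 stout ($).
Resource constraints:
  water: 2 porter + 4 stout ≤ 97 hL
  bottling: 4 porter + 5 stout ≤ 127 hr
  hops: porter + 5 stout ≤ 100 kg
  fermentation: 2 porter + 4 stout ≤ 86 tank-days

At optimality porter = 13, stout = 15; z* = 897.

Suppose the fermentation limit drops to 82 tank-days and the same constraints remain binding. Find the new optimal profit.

At the optimum: water uses 86 of 97 (slack = 11); bottling uses 127 of 127 (binding); hops uses 88 of 100 (slack = 12); fermentation uses 86 of 86 (binding).
Slack constraints have shadow price 0 (complementary slackness).
The binding rows give the dual system: 4·y_bottling + 2·y_fermentation = 24 and 5·y_bottling + 4·y_fermentation = 39.
→ y_bottling = 3 and y_fermentation = 6.
Δz = y_fermentation·Δb = 6 × (-4) = -24, so new z* = 897 − 24 = 873.

873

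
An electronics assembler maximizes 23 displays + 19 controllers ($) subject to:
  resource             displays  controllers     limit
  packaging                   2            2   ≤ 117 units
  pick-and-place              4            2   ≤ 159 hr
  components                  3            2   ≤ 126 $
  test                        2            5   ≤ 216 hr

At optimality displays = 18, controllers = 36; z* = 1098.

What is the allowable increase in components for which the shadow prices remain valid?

10.3125

Binding constraints: components, test. The basis is B = [[3,2],[2,5]] with det 11.
Per unit increase in components, x* moves by d = (0.4545, -0.1818).
The basis stays optimal until pick-and-place becomes binding; allowable increase = 10.3125 $.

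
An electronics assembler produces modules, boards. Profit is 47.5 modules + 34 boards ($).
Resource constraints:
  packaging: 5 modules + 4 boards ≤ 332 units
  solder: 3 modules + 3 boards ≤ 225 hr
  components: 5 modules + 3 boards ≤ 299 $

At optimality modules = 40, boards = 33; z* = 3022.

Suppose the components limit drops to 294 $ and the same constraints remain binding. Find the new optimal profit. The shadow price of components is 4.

3002

Δb = -5, so new z* = 3022 + (4)·(-5) = 3022 − 20 = 3002.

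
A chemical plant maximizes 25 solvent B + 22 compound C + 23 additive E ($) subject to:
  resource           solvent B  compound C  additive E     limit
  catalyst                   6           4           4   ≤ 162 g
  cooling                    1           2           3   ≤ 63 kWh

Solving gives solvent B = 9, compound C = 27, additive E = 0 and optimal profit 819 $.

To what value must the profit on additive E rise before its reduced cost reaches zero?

26

Check each constraint at x*: catalyst 162/162 (tight); cooling 63/63 (tight).
From A_Bᵀ y = c: 6·y_catalyst + 1·y_cooling = 25; 4·y_catalyst + 2·y_cooling = 22.
This yields shadow prices y_catalyst = 3.5, y_cooling = 4.
additive E enters the basis when its profit ≥ yᵀa₃ = 3.5·4 + 4·3 = 26.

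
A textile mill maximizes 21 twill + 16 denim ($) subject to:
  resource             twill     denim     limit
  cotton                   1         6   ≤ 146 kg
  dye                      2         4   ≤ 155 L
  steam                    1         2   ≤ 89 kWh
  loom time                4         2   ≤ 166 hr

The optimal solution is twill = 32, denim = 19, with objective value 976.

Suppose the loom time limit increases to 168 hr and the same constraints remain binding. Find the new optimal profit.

At the optimum: cotton uses 146 of 146 (binding); dye uses 140 of 155 (slack = 15); steam uses 70 of 89 (slack = 19); loom time uses 166 of 166 (binding).
Slack constraints have shadow price 0 (complementary slackness).
The binding rows give the dual system: 1·y_cotton + 4·y_loom time = 21 and 6·y_cotton + 2·y_loom time = 16.
This yields shadow prices y_cotton = 1, y_loom time = 5.
Δz = y_loom time·Δb = 5 × (2) = 10, so new z* = 976 + 10 = 986.

986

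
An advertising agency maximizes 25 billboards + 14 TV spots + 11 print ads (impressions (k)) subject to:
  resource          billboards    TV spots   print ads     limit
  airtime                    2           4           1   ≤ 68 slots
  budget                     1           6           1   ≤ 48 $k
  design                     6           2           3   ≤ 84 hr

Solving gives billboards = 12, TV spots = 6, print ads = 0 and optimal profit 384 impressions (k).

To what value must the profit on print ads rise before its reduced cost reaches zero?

At the optimum: airtime uses 48 of 68 (slack = 20); budget uses 48 of 48 (binding); design uses 84 of 84 (binding).
Since airtime is not tight, its dual is 0.
Dual feasibility on the basic columns requires 1·y_budget + 6·y_design = 25, 6·y_budget + 2·y_design = 14.
This yields shadow prices y_budget = 1, y_design = 4.
print ads enters the basis when its profit ≥ yᵀa₃ = 1·1 + 4·3 = 13.

13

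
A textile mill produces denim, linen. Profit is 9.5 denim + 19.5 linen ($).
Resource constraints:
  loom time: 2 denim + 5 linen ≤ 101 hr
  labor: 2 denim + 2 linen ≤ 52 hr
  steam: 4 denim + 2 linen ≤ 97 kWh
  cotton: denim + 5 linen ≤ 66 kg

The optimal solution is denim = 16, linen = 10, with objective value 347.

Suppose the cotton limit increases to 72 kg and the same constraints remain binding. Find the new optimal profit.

362

Binding: labor and cotton. Non-binding: loom time (19 unused), steam (13 unused).
By complementary slackness, y = 0 for the non-binding constraints.
Dual feasibility on the basic columns requires 2·y_labor + 1·y_cotton = 9.5, 2·y_labor + 5·y_cotton = 19.5.
This yields shadow prices y_labor = 3.5, y_cotton = 2.5.
Δz = y_cotton·Δb = 2.5 × (6) = 15, so new z* = 347 + 15 = 362.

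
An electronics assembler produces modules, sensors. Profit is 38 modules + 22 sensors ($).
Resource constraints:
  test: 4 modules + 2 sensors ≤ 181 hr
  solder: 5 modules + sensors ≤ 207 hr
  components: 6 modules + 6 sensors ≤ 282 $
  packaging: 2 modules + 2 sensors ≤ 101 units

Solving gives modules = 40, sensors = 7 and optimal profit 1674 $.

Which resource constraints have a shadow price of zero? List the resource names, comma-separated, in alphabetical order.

packaging, test

test: 174/181 (slack 7)
solder: 207/207 (binding)
components: 282/282 (binding)
packaging: 94/101 (slack 7)
By complementary slackness, a constraint with positive slack has shadow price 0 → packaging, test.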